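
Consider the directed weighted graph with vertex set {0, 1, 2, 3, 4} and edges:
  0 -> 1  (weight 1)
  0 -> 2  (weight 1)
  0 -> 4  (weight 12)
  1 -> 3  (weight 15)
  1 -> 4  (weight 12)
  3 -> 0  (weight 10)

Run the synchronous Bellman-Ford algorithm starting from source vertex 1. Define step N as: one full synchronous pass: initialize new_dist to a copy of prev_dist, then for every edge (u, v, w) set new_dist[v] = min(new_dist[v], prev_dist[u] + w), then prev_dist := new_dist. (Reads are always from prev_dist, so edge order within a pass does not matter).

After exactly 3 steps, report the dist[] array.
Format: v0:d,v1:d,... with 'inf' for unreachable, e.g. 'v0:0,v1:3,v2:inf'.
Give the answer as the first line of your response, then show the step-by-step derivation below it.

v0:25,v1:0,v2:26,v3:15,v4:12

step 1: dist = v0:inf,v1:0,v2:inf,v3:15,v4:12
step 2: dist = v0:25,v1:0,v2:inf,v3:15,v4:12
step 3: dist = v0:25,v1:0,v2:26,v3:15,v4:12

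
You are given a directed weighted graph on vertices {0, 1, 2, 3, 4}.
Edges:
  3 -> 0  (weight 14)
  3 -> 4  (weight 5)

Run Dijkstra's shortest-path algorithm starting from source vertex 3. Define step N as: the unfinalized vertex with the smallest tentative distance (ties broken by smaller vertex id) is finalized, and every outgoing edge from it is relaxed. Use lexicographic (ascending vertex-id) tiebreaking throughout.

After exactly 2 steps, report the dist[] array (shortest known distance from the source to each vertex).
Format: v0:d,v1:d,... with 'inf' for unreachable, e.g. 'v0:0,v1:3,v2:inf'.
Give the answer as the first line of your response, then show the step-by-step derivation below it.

v0:14,v1:inf,v2:inf,v3:0,v4:5

step 1: dist = v0:14,v1:inf,v2:inf,v3:0,v4:5
step 2: dist = v0:14,v1:inf,v2:inf,v3:0,v4:5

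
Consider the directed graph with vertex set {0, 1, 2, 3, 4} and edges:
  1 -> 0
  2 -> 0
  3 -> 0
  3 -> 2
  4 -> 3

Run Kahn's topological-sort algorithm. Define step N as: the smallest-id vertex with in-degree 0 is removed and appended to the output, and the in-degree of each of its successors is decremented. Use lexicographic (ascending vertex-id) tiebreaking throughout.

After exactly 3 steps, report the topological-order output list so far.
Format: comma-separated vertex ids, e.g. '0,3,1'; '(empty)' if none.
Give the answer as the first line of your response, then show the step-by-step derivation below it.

1,4,3

step 1: output 1; order=[1]; indeg=(2,0,1,1,0)
step 2: output 4; order=[1,4]; indeg=(2,0,1,0,0)
step 3: output 3; order=[1,4,3]; indeg=(1,0,0,0,0)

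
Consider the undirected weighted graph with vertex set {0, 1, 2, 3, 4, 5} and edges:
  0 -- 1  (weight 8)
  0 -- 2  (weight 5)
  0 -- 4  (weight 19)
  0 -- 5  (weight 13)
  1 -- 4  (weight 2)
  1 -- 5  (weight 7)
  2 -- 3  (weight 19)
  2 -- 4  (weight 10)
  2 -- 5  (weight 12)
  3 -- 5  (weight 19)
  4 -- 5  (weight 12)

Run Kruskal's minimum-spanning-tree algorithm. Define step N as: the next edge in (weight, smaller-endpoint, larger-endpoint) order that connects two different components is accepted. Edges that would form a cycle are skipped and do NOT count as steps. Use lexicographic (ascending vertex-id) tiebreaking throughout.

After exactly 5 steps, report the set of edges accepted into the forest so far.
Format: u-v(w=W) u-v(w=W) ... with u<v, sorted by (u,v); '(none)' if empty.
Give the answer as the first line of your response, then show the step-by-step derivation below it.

0-1(w=8) 0-2(w=5) 1-4(w=2) 1-5(w=7) 2-3(w=19)

step 1: add edge 1-4 (w=2); MST = {1-4(w=2)}
step 2: add edge 0-2 (w=5); MST = {0-2(w=5) 1-4(w=2)}
step 3: add edge 1-5 (w=7); MST = {0-2(w=5) 1-4(w=2) 1-5(w=7)}
step 4: add edge 0-1 (w=8); MST = {0-1(w=8) 0-2(w=5) 1-4(w=2) 1-5(w=7)}
step 5: add edge 2-3 (w=19); MST = {0-1(w=8) 0-2(w=5) 1-4(w=2) 1-5(w=7) 2-3(w=19)}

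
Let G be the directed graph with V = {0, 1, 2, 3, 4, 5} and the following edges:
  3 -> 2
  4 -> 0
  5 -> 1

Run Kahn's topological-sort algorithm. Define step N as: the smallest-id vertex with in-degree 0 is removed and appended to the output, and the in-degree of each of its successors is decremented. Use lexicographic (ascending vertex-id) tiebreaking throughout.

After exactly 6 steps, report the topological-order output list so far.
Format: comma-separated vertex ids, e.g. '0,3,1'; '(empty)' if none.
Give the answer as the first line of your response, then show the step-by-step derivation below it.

3,2,4,0,5,1

step 1: output 3; order=[3]; indeg=(1,1,0,0,0,0)
step 2: output 2; order=[3,2]; indeg=(1,1,0,0,0,0)
step 3: output 4; order=[3,2,4]; indeg=(0,1,0,0,0,0)
step 4: output 0; order=[3,2,4,0]; indeg=(0,1,0,0,0,0)
step 5: output 5; order=[3,2,4,0,5]; indeg=(0,0,0,0,0,0)
step 6: output 1; order=[3,2,4,0,5,1]; indeg=(0,0,0,0,0,0)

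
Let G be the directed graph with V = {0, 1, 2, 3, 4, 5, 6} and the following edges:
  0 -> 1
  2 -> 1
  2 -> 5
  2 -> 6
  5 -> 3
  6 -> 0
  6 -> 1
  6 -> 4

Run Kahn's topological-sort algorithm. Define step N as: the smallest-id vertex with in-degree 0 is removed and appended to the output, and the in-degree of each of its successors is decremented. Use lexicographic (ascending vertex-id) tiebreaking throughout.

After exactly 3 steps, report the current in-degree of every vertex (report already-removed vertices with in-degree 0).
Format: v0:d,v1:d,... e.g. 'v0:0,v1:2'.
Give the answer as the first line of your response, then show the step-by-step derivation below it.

v0:1,v1:2,v2:0,v3:0,v4:1,v5:0,v6:0

step 1: output 2; order=[2]; indeg=(1,2,0,1,1,0,0)
step 2: output 5; order=[2,5]; indeg=(1,2,0,0,1,0,0)
step 3: output 3; order=[2,5,3]; indeg=(1,2,0,0,1,0,0)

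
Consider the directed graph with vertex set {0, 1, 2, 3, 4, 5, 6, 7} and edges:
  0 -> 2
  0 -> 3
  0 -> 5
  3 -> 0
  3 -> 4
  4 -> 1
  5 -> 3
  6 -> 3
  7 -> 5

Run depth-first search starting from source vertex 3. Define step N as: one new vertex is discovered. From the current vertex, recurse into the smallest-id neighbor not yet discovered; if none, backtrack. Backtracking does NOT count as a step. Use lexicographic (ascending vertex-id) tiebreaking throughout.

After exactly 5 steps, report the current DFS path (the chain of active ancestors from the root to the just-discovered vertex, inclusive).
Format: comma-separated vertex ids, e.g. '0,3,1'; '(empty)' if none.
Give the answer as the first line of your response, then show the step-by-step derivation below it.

3,4

step 1: discover 3; path=3; order=3
step 2: discover 0; path=3>0; order=3,0
step 3: discover 2; path=3>0>2; order=3,0,2
step 4: discover 5; path=3>0>5; order=3,0,2,5
step 5: discover 4; path=3>4; order=3,0,2,5,4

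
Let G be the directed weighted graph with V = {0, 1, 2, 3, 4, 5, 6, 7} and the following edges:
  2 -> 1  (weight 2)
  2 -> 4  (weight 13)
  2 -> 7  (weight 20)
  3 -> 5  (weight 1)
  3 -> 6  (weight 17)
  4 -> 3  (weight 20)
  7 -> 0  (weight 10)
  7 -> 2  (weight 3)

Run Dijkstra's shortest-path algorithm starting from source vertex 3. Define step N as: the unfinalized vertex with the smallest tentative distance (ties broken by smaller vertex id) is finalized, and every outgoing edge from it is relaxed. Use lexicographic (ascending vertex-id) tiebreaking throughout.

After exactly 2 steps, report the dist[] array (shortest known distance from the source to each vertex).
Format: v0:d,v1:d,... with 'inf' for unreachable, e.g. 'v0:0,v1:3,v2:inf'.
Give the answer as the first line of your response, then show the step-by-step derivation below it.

v0:inf,v1:inf,v2:inf,v3:0,v4:inf,v5:1,v6:17,v7:inf

step 1: dist = v0:inf,v1:inf,v2:inf,v3:0,v4:inf,v5:1,v6:17,v7:inf
step 2: dist = v0:inf,v1:inf,v2:inf,v3:0,v4:inf,v5:1,v6:17,v7:inf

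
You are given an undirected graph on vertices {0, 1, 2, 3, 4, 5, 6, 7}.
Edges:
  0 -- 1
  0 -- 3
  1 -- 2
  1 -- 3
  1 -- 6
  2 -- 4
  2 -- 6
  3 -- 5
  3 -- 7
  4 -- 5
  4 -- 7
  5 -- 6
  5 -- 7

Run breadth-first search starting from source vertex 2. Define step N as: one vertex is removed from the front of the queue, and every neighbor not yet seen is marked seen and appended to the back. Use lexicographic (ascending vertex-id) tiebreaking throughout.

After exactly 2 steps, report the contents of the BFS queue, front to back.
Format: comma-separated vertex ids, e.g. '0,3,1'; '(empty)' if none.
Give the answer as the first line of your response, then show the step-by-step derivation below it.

4,6,0,3

step 1: dequeue 2; queue=[1,4,6]; order=2
step 2: dequeue 1; queue=[4,6,0,3]; order=2,1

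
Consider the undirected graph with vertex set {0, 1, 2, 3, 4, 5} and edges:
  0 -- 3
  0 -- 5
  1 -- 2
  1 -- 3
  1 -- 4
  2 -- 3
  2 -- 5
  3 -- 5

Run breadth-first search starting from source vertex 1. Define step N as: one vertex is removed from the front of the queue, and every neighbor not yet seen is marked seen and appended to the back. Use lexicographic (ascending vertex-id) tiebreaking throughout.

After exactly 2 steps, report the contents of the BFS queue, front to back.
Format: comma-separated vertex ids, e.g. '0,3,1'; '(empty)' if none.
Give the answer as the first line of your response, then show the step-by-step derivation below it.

3,4,5

step 1: dequeue 1; queue=[2,3,4]; order=1
step 2: dequeue 2; queue=[3,4,5]; order=1,2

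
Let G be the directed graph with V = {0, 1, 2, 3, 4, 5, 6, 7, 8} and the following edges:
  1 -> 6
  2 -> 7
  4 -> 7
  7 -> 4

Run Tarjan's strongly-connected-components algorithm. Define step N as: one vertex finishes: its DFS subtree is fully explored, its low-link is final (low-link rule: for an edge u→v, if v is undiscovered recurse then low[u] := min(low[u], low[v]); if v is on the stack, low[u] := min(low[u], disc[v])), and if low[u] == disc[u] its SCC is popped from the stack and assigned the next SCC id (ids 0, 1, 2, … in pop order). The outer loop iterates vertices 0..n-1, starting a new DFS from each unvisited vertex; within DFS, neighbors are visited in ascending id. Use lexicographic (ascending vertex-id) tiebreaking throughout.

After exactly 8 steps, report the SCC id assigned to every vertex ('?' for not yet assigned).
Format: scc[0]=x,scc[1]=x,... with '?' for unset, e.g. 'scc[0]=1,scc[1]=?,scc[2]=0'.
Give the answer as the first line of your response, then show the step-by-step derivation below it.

scc[0]=0,scc[1]=2,scc[2]=4,scc[3]=5,scc[4]=3,scc[5]=6,scc[6]=1,scc[7]=3,scc[8]=?

step 1: low=(low[0]=0,low[1]=?,low[2]=?,low[3]=?,low[4]=?,low[5]=?,low[6]=?,low[7]=?,low[8]=?); scc=(scc[0]=0,scc[1]=?,scc[2]=?,scc[3]=?,scc[4]=?,scc[5]=?,scc[6]=?,scc[7]=?,scc[8]=?)
step 2: low=(low[0]=0,low[1]=1,low[2]=?,low[3]=?,low[4]=?,low[5]=?,low[6]=2,low[7]=?,low[8]=?); scc=(scc[0]=0,scc[1]=?,scc[2]=?,scc[3]=?,scc[4]=?,scc[5]=?,scc[6]=1,scc[7]=?,scc[8]=?)
step 3: low=(low[0]=0,low[1]=1,low[2]=?,low[3]=?,low[4]=?,low[5]=?,low[6]=2,low[7]=?,low[8]=?); scc=(scc[0]=0,scc[1]=2,scc[2]=?,scc[3]=?,scc[4]=?,scc[5]=?,scc[6]=1,scc[7]=?,scc[8]=?)
step 4: low=(low[0]=0,low[1]=1,low[2]=3,low[3]=?,low[4]=4,low[5]=?,low[6]=2,low[7]=4,low[8]=?); scc=(scc[0]=0,scc[1]=2,scc[2]=?,scc[3]=?,scc[4]=?,scc[5]=?,scc[6]=1,scc[7]=?,scc[8]=?)
step 5: low=(low[0]=0,low[1]=1,low[2]=3,low[3]=?,low[4]=4,low[5]=?,low[6]=2,low[7]=4,low[8]=?); scc=(scc[0]=0,scc[1]=2,scc[2]=?,scc[3]=?,scc[4]=3,scc[5]=?,scc[6]=1,scc[7]=3,scc[8]=?)
step 6: low=(low[0]=0,low[1]=1,low[2]=3,low[3]=?,low[4]=4,low[5]=?,low[6]=2,low[7]=4,low[8]=?); scc=(scc[0]=0,scc[1]=2,scc[2]=4,scc[3]=?,scc[4]=3,scc[5]=?,scc[6]=1,scc[7]=3,scc[8]=?)
step 7: low=(low[0]=0,low[1]=1,low[2]=3,low[3]=6,low[4]=4,low[5]=?,low[6]=2,low[7]=4,low[8]=?); scc=(scc[0]=0,scc[1]=2,scc[2]=4,scc[3]=5,scc[4]=3,scc[5]=?,scc[6]=1,scc[7]=3,scc[8]=?)
step 8: low=(low[0]=0,low[1]=1,low[2]=3,low[3]=6,low[4]=4,low[5]=7,low[6]=2,low[7]=4,low[8]=?); scc=(scc[0]=0,scc[1]=2,scc[2]=4,scc[3]=5,scc[4]=3,scc[5]=6,scc[6]=1,scc[7]=3,scc[8]=?)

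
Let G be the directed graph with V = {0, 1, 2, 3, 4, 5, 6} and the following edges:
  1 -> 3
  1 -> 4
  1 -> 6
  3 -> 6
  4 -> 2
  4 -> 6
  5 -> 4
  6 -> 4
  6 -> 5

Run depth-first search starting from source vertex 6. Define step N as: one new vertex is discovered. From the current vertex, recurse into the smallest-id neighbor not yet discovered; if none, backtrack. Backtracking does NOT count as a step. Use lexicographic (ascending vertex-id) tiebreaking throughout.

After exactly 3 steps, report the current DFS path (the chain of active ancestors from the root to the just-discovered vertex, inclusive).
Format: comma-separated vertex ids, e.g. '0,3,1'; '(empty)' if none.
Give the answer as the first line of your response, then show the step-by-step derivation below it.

6,4,2

step 1: discover 6; path=6; order=6
step 2: discover 4; path=6>4; order=6,4
step 3: discover 2; path=6>4>2; order=6,4,2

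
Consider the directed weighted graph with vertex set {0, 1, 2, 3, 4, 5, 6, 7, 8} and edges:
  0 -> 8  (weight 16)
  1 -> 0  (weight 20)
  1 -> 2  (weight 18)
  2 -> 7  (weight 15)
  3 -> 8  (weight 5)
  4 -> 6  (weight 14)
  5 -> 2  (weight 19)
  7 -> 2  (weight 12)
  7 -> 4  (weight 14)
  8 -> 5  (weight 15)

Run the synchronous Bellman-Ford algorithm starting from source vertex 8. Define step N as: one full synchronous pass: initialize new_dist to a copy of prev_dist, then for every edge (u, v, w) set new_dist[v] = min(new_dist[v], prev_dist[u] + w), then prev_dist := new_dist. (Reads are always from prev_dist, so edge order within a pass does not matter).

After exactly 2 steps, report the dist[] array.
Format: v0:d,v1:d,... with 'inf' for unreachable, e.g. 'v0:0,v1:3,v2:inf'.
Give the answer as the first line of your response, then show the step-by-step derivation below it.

v0:inf,v1:inf,v2:34,v3:inf,v4:inf,v5:15,v6:inf,v7:inf,v8:0

step 1: dist = v0:inf,v1:inf,v2:inf,v3:inf,v4:inf,v5:15,v6:inf,v7:inf,v8:0
step 2: dist = v0:inf,v1:inf,v2:34,v3:inf,v4:inf,v5:15,v6:inf,v7:inf,v8:0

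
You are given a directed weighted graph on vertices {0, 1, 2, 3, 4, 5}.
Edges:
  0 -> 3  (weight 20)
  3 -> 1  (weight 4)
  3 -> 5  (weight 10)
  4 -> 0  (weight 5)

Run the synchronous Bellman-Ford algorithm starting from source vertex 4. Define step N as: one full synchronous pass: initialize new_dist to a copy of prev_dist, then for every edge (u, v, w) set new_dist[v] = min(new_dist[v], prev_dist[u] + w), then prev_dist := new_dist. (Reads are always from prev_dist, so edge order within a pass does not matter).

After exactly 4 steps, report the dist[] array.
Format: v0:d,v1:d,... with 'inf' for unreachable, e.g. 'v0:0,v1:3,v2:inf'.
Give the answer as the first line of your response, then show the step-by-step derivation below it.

v0:5,v1:29,v2:inf,v3:25,v4:0,v5:35

step 1: dist = v0:5,v1:inf,v2:inf,v3:inf,v4:0,v5:inf
step 2: dist = v0:5,v1:inf,v2:inf,v3:25,v4:0,v5:inf
step 3: dist = v0:5,v1:29,v2:inf,v3:25,v4:0,v5:35
step 4: dist = v0:5,v1:29,v2:inf,v3:25,v4:0,v5:35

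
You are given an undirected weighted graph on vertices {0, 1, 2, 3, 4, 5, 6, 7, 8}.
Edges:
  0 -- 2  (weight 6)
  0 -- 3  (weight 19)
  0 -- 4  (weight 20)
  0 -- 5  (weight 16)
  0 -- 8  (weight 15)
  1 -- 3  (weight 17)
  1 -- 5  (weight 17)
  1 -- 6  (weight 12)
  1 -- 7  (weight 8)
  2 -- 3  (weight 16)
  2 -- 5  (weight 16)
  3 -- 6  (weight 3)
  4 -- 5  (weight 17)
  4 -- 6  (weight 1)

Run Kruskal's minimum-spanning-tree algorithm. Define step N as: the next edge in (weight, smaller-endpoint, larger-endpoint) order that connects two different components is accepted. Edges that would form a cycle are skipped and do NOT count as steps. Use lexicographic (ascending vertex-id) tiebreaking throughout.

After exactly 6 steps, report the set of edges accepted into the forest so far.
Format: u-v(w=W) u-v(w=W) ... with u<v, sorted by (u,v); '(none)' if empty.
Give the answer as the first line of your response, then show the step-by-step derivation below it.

0-2(w=6) 0-8(w=15) 1-6(w=12) 1-7(w=8) 3-6(w=3) 4-6(w=1)

step 1: add edge 4-6 (w=1); MST = {4-6(w=1)}
step 2: add edge 3-6 (w=3); MST = {3-6(w=3) 4-6(w=1)}
step 3: add edge 0-2 (w=6); MST = {0-2(w=6) 3-6(w=3) 4-6(w=1)}
step 4: add edge 1-7 (w=8); MST = {0-2(w=6) 1-7(w=8) 3-6(w=3) 4-6(w=1)}
step 5: add edge 1-6 (w=12); MST = {0-2(w=6) 1-6(w=12) 1-7(w=8) 3-6(w=3) 4-6(w=1)}
step 6: add edge 0-8 (w=15); MST = {0-2(w=6) 0-8(w=15) 1-6(w=12) 1-7(w=8) 3-6(w=3) 4-6(w=1)}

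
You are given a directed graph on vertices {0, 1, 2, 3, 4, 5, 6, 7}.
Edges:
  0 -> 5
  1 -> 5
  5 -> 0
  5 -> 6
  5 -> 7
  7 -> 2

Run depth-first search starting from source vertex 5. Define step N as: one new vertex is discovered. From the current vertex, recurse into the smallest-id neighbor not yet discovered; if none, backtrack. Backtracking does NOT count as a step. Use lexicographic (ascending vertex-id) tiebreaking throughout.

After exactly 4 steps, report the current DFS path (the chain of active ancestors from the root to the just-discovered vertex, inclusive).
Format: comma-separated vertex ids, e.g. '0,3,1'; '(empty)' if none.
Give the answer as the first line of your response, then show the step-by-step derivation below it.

5,7

step 1: discover 5; path=5; order=5
step 2: discover 0; path=5>0; order=5,0
step 3: discover 6; path=5>6; order=5,0,6
step 4: discover 7; path=5>7; order=5,0,6,7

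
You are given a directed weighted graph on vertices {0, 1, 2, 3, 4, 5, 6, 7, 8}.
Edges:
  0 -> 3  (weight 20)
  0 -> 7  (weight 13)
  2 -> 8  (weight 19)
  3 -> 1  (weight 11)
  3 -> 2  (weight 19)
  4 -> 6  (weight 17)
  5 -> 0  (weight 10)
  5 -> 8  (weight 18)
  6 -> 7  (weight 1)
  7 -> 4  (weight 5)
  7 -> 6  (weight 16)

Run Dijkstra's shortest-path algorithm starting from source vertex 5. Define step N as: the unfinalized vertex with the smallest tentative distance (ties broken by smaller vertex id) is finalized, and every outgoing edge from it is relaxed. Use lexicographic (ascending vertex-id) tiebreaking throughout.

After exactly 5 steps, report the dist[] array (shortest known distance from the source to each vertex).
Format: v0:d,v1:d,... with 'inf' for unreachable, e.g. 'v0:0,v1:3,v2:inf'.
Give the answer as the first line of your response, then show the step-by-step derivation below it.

v0:10,v1:inf,v2:inf,v3:30,v4:28,v5:0,v6:39,v7:23,v8:18

step 1: dist = v0:10,v1:inf,v2:inf,v3:inf,v4:inf,v5:0,v6:inf,v7:inf,v8:18
step 2: dist = v0:10,v1:inf,v2:inf,v3:30,v4:inf,v5:0,v6:inf,v7:23,v8:18
step 3: dist = v0:10,v1:inf,v2:inf,v3:30,v4:inf,v5:0,v6:inf,v7:23,v8:18
step 4: dist = v0:10,v1:inf,v2:inf,v3:30,v4:28,v5:0,v6:39,v7:23,v8:18
step 5: dist = v0:10,v1:inf,v2:inf,v3:30,v4:28,v5:0,v6:39,v7:23,v8:18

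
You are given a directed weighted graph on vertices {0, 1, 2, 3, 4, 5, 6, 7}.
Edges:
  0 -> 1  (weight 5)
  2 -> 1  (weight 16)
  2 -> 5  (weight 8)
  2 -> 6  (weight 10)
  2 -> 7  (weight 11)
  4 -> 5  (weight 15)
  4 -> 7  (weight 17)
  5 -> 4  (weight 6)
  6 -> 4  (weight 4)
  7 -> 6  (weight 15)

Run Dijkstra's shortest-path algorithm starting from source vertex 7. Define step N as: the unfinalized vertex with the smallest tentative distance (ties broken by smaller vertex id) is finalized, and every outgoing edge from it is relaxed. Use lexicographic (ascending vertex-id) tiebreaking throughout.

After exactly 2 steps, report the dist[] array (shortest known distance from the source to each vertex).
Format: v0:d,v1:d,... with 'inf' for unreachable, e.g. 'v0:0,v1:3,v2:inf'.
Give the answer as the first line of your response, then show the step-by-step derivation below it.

v0:inf,v1:inf,v2:inf,v3:inf,v4:19,v5:inf,v6:15,v7:0

step 1: dist = v0:inf,v1:inf,v2:inf,v3:inf,v4:inf,v5:inf,v6:15,v7:0
step 2: dist = v0:inf,v1:inf,v2:inf,v3:inf,v4:19,v5:inf,v6:15,v7:0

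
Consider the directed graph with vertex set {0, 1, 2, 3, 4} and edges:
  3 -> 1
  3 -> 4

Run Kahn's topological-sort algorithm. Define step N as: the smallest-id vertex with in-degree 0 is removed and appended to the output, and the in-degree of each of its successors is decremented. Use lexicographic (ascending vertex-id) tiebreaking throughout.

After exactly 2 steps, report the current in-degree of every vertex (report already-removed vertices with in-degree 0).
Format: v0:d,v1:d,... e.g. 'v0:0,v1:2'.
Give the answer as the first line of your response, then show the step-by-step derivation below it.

v0:0,v1:1,v2:0,v3:0,v4:1

step 1: output 0; order=[0]; indeg=(0,1,0,0,1)
step 2: output 2; order=[0,2]; indeg=(0,1,0,0,1)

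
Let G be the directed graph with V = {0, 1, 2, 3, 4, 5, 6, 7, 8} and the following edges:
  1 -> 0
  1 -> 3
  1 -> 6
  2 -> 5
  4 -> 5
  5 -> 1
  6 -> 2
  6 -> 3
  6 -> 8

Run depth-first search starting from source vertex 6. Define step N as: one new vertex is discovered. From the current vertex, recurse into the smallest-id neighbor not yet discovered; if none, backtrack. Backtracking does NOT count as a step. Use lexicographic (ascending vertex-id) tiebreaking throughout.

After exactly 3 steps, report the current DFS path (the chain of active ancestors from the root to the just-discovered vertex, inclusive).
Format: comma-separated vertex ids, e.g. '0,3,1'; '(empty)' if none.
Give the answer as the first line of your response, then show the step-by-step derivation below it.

6,2,5

step 1: discover 6; path=6; order=6
step 2: discover 2; path=6>2; order=6,2
step 3: discover 5; path=6>2>5; order=6,2,5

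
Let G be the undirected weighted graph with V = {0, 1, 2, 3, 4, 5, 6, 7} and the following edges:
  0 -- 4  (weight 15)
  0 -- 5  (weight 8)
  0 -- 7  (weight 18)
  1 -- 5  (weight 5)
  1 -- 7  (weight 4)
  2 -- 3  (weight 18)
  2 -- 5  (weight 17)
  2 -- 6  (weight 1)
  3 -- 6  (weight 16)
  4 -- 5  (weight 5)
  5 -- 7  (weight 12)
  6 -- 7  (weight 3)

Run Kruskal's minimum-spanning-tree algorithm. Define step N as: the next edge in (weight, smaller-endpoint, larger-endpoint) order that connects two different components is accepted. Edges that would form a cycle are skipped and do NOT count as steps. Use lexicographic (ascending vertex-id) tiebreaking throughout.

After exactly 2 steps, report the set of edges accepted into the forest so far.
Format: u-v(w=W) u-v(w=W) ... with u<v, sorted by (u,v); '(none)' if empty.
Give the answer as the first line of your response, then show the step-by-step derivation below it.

2-6(w=1) 6-7(w=3)

step 1: add edge 2-6 (w=1); MST = {2-6(w=1)}
step 2: add edge 6-7 (w=3); MST = {2-6(w=1) 6-7(w=3)}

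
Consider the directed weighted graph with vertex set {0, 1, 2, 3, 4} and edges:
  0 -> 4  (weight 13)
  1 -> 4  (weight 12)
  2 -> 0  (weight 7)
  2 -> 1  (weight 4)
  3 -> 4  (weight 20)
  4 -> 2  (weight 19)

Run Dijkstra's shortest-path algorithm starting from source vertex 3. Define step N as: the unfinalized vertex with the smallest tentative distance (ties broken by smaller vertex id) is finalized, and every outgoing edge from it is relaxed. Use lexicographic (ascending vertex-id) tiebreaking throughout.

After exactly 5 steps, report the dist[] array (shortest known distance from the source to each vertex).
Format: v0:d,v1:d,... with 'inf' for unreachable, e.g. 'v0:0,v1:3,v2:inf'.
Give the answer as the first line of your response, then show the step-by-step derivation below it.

v0:46,v1:43,v2:39,v3:0,v4:20

step 1: dist = v0:inf,v1:inf,v2:inf,v3:0,v4:20
step 2: dist = v0:inf,v1:inf,v2:39,v3:0,v4:20
step 3: dist = v0:46,v1:43,v2:39,v3:0,v4:20
step 4: dist = v0:46,v1:43,v2:39,v3:0,v4:20
step 5: dist = v0:46,v1:43,v2:39,v3:0,v4:20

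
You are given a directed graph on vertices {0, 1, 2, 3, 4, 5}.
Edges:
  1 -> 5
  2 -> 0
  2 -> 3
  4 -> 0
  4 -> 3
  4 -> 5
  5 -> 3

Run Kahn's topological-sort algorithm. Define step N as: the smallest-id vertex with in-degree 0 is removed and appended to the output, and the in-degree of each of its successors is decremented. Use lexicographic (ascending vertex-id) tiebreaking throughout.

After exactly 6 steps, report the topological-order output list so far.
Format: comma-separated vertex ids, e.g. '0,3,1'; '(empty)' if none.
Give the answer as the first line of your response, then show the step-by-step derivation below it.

1,2,4,0,5,3

step 1: output 1; order=[1]; indeg=(2,0,0,3,0,1)
step 2: output 2; order=[1,2]; indeg=(1,0,0,2,0,1)
step 3: output 4; order=[1,2,4]; indeg=(0,0,0,1,0,0)
step 4: output 0; order=[1,2,4,0]; indeg=(0,0,0,1,0,0)
step 5: output 5; order=[1,2,4,0,5]; indeg=(0,0,0,0,0,0)
step 6: output 3; order=[1,2,4,0,5,3]; indeg=(0,0,0,0,0,0)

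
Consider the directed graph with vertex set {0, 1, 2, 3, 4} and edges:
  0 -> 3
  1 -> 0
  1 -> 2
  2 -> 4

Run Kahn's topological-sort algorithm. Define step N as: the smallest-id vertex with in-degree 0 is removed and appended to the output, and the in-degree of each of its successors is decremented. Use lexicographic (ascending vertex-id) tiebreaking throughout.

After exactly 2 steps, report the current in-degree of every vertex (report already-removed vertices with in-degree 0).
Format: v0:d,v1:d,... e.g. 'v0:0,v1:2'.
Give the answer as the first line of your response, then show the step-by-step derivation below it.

v0:0,v1:0,v2:0,v3:0,v4:1

step 1: output 1; order=[1]; indeg=(0,0,0,1,1)
step 2: output 0; order=[1,0]; indeg=(0,0,0,0,1)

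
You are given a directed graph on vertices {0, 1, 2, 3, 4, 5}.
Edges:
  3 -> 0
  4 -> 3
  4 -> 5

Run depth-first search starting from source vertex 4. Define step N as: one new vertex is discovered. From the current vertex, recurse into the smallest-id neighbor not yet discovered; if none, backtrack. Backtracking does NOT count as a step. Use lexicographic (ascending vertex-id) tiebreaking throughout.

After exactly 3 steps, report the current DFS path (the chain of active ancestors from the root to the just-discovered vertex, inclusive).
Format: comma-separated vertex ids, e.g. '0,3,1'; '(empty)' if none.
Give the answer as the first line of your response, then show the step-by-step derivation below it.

4,3,0

step 1: discover 4; path=4; order=4
step 2: discover 3; path=4>3; order=4,3
step 3: discover 0; path=4>3>0; order=4,3,0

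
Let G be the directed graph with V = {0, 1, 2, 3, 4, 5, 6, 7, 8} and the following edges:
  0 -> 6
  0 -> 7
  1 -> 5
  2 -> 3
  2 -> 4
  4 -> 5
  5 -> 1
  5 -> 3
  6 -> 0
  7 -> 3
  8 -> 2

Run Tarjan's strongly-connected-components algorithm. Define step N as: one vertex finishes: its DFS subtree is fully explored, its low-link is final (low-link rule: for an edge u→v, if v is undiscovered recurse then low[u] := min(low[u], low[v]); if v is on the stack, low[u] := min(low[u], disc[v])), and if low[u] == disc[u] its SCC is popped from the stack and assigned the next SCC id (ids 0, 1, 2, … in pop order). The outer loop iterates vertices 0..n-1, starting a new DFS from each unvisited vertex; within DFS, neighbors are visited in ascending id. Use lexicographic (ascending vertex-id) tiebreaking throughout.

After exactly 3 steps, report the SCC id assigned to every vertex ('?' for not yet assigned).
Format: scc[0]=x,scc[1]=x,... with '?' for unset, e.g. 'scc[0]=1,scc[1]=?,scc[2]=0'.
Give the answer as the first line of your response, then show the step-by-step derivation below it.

scc[0]=?,scc[1]=?,scc[2]=?,scc[3]=0,scc[4]=?,scc[5]=?,scc[6]=?,scc[7]=1,scc[8]=?

step 1: low=(low[0]=0,low[1]=?,low[2]=?,low[3]=?,low[4]=?,low[5]=?,low[6]=0,low[7]=?,low[8]=?); scc=(scc[0]=?,scc[1]=?,scc[2]=?,scc[3]=?,scc[4]=?,scc[5]=?,scc[6]=?,scc[7]=?,scc[8]=?)
step 2: low=(low[0]=0,low[1]=?,low[2]=?,low[3]=3,low[4]=?,low[5]=?,low[6]=0,low[7]=2,low[8]=?); scc=(scc[0]=?,scc[1]=?,scc[2]=?,scc[3]=0,scc[4]=?,scc[5]=?,scc[6]=?,scc[7]=?,scc[8]=?)
step 3: low=(low[0]=0,low[1]=?,low[2]=?,low[3]=3,low[4]=?,low[5]=?,low[6]=0,low[7]=2,low[8]=?); scc=(scc[0]=?,scc[1]=?,scc[2]=?,scc[3]=0,scc[4]=?,scc[5]=?,scc[6]=?,scc[7]=1,scc[8]=?)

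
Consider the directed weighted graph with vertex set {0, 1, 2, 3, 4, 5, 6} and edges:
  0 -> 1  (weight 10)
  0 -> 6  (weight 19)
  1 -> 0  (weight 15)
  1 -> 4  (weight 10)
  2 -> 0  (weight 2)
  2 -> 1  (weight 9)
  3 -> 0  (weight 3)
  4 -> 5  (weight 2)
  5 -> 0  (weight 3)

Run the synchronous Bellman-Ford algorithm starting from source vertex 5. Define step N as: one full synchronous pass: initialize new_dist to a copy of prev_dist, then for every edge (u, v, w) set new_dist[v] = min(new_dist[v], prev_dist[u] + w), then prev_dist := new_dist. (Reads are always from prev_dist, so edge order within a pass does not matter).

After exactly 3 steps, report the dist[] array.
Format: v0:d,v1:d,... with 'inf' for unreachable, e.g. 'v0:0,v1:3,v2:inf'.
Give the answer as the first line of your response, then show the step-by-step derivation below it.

v0:3,v1:13,v2:inf,v3:inf,v4:23,v5:0,v6:22

step 1: dist = v0:3,v1:inf,v2:inf,v3:inf,v4:inf,v5:0,v6:inf
step 2: dist = v0:3,v1:13,v2:inf,v3:inf,v4:inf,v5:0,v6:22
step 3: dist = v0:3,v1:13,v2:inf,v3:inf,v4:23,v5:0,v6:22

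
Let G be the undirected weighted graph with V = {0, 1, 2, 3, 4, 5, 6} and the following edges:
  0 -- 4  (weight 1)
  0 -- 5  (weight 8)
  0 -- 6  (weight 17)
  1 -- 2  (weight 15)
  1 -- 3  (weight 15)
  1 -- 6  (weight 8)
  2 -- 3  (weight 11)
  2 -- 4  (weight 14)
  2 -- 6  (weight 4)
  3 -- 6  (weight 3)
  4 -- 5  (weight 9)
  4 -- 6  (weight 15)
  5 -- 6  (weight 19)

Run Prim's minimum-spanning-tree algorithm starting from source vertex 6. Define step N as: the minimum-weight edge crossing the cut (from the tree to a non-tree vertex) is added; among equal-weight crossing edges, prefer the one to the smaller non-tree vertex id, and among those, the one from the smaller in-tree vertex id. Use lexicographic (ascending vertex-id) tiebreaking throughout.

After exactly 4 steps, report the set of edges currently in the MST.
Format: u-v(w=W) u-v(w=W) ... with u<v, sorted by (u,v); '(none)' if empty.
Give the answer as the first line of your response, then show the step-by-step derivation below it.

1-6(w=8) 2-4(w=14) 2-6(w=4) 3-6(w=3)

step 1: add edge 3-6 (w=3); MST = {3-6(w=3)}
step 2: add edge 2-6 (w=4); MST = {2-6(w=4) 3-6(w=3)}
step 3: add edge 1-6 (w=8); MST = {1-6(w=8) 2-6(w=4) 3-6(w=3)}
step 4: add edge 2-4 (w=14); MST = {1-6(w=8) 2-4(w=14) 2-6(w=4) 3-6(w=3)}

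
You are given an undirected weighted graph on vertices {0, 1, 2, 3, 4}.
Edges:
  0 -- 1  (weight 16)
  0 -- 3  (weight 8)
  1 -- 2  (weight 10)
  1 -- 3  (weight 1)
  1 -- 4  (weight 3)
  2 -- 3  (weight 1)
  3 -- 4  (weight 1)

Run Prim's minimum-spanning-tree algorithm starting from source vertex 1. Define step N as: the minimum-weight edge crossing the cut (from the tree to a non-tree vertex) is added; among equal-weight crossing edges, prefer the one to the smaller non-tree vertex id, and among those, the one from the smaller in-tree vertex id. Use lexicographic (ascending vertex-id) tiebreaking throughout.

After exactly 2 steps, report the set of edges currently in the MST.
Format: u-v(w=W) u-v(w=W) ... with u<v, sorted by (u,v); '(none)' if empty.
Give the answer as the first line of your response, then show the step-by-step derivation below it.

1-3(w=1) 2-3(w=1)

step 1: add edge 1-3 (w=1); MST = {1-3(w=1)}
step 2: add edge 2-3 (w=1); MST = {1-3(w=1) 2-3(w=1)}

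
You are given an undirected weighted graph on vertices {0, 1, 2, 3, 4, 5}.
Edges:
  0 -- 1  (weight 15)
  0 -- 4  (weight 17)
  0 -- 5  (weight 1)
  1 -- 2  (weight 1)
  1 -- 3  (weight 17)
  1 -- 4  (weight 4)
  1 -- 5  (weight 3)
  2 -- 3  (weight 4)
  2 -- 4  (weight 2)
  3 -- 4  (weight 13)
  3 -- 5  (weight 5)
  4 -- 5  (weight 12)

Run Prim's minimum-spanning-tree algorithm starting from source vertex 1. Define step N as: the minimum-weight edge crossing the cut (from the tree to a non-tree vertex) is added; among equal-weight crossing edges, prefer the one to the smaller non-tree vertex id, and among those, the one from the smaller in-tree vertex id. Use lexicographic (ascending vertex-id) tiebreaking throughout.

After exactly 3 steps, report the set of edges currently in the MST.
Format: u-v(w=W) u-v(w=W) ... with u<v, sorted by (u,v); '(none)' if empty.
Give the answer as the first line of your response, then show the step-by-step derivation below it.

1-2(w=1) 1-5(w=3) 2-4(w=2)

step 1: add edge 1-2 (w=1); MST = {1-2(w=1)}
step 2: add edge 2-4 (w=2); MST = {1-2(w=1) 2-4(w=2)}
step 3: add edge 1-5 (w=3); MST = {1-2(w=1) 1-5(w=3) 2-4(w=2)}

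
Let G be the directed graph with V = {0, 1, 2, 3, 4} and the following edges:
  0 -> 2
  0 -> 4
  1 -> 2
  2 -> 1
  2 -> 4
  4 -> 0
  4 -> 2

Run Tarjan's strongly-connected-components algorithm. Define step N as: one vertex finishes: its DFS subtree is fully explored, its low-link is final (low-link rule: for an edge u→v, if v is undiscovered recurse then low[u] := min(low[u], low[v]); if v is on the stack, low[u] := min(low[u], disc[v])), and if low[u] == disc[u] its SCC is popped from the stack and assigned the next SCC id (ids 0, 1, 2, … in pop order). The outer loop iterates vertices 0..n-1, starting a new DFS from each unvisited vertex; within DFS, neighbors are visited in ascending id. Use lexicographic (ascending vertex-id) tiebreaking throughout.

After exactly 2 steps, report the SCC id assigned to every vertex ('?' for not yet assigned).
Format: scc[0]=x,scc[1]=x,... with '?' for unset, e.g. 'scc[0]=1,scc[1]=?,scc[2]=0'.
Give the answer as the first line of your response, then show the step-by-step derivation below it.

scc[0]=?,scc[1]=?,scc[2]=?,scc[3]=?,scc[4]=?

step 1: low=(low[0]=0,low[1]=1,low[2]=1,low[3]=?,low[4]=?); scc=(scc[0]=?,scc[1]=?,scc[2]=?,scc[3]=?,scc[4]=?)
step 2: low=(low[0]=0,low[1]=1,low[2]=1,low[3]=?,low[4]=0); scc=(scc[0]=?,scc[1]=?,scc[2]=?,scc[3]=?,scc[4]=?)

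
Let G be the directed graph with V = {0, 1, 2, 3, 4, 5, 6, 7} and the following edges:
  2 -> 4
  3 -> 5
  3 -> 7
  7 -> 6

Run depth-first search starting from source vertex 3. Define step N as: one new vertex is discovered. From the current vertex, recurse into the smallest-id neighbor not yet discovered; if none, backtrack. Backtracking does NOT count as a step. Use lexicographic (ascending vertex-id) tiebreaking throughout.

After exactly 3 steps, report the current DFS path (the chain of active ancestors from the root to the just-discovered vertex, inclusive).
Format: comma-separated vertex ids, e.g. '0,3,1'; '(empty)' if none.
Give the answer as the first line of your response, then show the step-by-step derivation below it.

3,7

step 1: discover 3; path=3; order=3
step 2: discover 5; path=3>5; order=3,5
step 3: discover 7; path=3>7; order=3,5,7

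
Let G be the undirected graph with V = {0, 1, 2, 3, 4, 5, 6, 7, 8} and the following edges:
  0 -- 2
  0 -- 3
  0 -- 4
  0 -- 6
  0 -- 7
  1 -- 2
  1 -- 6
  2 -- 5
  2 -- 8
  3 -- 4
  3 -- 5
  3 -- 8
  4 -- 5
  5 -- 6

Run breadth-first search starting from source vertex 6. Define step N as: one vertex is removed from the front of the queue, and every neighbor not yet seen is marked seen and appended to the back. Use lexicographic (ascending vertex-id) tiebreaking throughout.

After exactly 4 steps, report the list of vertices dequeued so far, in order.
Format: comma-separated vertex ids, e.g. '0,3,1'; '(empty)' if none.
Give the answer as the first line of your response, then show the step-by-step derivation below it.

6,0,1,5

step 1: dequeue 6; queue=[0,1,5]; order=6
step 2: dequeue 0; queue=[1,5,2,3,4,7]; order=6,0
step 3: dequeue 1; queue=[5,2,3,4,7]; order=6,0,1
step 4: dequeue 5; queue=[2,3,4,7]; order=6,0,1,5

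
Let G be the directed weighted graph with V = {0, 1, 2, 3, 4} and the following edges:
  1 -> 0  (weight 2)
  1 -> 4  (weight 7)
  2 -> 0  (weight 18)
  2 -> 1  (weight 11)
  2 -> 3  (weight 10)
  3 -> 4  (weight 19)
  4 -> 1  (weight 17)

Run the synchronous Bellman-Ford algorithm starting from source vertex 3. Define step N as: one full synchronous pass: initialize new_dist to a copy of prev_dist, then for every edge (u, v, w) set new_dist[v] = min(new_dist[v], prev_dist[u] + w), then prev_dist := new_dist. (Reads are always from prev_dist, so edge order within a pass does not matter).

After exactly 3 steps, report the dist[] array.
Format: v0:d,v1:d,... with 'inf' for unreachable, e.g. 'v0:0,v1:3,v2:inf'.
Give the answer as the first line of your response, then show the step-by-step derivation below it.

v0:38,v1:36,v2:inf,v3:0,v4:19

step 1: dist = v0:inf,v1:inf,v2:inf,v3:0,v4:19
step 2: dist = v0:inf,v1:36,v2:inf,v3:0,v4:19
step 3: dist = v0:38,v1:36,v2:inf,v3:0,v4:19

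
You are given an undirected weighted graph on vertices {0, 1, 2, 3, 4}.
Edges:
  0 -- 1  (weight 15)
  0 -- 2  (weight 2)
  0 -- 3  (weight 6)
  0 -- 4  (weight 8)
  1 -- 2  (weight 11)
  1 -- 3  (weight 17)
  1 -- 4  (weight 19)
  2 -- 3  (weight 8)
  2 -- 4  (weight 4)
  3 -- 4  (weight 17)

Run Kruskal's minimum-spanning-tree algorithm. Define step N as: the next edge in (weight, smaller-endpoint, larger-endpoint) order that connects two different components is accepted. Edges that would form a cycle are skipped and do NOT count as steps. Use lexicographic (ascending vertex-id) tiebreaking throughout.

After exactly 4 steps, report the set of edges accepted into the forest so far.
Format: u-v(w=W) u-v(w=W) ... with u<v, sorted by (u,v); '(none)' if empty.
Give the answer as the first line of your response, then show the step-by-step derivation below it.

0-2(w=2) 0-3(w=6) 1-2(w=11) 2-4(w=4)

step 1: add edge 0-2 (w=2); MST = {0-2(w=2)}
step 2: add edge 2-4 (w=4); MST = {0-2(w=2) 2-4(w=4)}
step 3: add edge 0-3 (w=6); MST = {0-2(w=2) 0-3(w=6) 2-4(w=4)}
step 4: add edge 1-2 (w=11); MST = {0-2(w=2) 0-3(w=6) 1-2(w=11) 2-4(w=4)}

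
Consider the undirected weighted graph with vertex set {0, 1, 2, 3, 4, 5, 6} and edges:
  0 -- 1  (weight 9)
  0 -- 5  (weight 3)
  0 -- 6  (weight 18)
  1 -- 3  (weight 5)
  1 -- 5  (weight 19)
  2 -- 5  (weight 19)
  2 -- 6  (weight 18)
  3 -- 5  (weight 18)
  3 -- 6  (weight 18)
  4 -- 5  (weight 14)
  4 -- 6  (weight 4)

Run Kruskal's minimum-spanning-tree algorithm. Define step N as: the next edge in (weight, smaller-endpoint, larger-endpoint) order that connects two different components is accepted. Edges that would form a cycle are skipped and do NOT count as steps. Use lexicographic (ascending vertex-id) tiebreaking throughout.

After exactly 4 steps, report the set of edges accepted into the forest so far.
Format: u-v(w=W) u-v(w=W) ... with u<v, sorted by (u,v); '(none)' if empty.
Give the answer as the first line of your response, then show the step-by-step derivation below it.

0-1(w=9) 0-5(w=3) 1-3(w=5) 4-6(w=4)

step 1: add edge 0-5 (w=3); MST = {0-5(w=3)}
step 2: add edge 4-6 (w=4); MST = {0-5(w=3) 4-6(w=4)}
step 3: add edge 1-3 (w=5); MST = {0-5(w=3) 1-3(w=5) 4-6(w=4)}
step 4: add edge 0-1 (w=9); MST = {0-1(w=9) 0-5(w=3) 1-3(w=5) 4-6(w=4)}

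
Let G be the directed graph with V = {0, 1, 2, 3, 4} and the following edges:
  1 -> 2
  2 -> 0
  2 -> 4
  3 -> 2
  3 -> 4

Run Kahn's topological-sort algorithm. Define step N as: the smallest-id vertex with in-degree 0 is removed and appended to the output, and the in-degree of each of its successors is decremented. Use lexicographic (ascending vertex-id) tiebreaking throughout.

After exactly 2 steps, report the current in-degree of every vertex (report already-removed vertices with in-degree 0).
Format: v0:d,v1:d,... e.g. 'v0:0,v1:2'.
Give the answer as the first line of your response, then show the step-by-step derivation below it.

v0:1,v1:0,v2:0,v3:0,v4:1

step 1: output 1; order=[1]; indeg=(1,0,1,0,2)
step 2: output 3; order=[1,3]; indeg=(1,0,0,0,1)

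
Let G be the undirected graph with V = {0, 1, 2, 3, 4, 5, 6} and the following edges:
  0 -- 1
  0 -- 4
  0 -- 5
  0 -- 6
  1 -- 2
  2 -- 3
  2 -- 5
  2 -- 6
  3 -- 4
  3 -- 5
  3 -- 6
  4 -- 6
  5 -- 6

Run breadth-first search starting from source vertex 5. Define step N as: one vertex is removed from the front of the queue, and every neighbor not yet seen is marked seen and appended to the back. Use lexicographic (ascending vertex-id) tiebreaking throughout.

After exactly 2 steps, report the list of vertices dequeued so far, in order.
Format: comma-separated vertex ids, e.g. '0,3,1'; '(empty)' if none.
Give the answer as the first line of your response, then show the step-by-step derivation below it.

5,0

step 1: dequeue 5; queue=[0,2,3,6]; order=5
step 2: dequeue 0; queue=[2,3,6,1,4]; order=5,0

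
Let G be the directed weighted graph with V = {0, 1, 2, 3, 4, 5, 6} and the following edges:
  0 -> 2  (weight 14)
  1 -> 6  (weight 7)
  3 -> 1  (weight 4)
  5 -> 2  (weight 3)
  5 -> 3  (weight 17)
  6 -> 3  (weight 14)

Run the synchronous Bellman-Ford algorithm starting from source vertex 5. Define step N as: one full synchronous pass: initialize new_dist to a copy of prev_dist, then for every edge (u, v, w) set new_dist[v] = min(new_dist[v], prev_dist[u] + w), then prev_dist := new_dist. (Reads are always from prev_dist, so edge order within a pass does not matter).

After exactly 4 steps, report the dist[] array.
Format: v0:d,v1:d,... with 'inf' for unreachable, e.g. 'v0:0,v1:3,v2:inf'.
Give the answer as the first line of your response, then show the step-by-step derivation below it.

v0:inf,v1:21,v2:3,v3:17,v4:inf,v5:0,v6:28

step 1: dist = v0:inf,v1:inf,v2:3,v3:17,v4:inf,v5:0,v6:inf
step 2: dist = v0:inf,v1:21,v2:3,v3:17,v4:inf,v5:0,v6:inf
step 3: dist = v0:inf,v1:21,v2:3,v3:17,v4:inf,v5:0,v6:28
step 4: dist = v0:inf,v1:21,v2:3,v3:17,v4:inf,v5:0,v6:28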